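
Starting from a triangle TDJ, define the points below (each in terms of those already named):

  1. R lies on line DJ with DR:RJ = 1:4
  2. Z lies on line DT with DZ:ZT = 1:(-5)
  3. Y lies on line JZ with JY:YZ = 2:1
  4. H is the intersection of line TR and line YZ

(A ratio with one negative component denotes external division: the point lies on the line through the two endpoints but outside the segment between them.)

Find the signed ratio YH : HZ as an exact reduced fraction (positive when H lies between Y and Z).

YH:HZ = 2/5

Assign T = (0, 0), D = (1, 0), J = (0, 1) — the answer is frame-independent, so this choice is without loss of generality.
1. R lies on line DJ with DR:RJ = 1:4 ⇒ R = (4/5, 1/5)
2. Z lies on line DT with DZ:ZT = 1:(-5) ⇒ Z = (5/4, 0)
3. Y lies on line JZ with JY:YZ = 2:1 ⇒ Y = (5/6, 1/3)
4. H is the intersection of line TR and line YZ ⇒ H = (20/21, 5/21)
H = Y + t·(Z−Y) with t = 2/7, so YH:HZ = t:(1−t) = 2/7:5/7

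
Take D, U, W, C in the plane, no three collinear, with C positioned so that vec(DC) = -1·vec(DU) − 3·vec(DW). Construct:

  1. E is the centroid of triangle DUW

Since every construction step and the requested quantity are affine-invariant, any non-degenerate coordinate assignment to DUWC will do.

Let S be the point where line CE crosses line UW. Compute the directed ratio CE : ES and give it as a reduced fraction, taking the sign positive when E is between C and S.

Assign D = (0, 0), U = (1, 0), W = (0, 1), C = (-1, -3) — the answer is frame-independent, so this choice is without loss of generality.
1. E is the centroid of triangle DUW ⇒ E = (1/3, 1/3)
line CE meets UW at S = (3/7, 4/7)
E = C + t·(S−C) with t = 14/15, so CE:ES = 14/15:1/15

CE:ES = 14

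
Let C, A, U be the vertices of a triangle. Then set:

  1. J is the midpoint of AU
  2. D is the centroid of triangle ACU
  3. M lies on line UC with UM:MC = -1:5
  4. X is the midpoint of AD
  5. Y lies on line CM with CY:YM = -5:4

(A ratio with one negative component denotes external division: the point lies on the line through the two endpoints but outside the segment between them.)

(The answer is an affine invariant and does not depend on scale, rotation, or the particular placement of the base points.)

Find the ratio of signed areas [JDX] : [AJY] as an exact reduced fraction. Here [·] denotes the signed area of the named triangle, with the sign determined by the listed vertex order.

[JDX]:[AJY] = -2/63

Set C = (0, 0), A = (1, 0), U = (0, 1); any affine frame gives the same invariant.
1. J is the midpoint of AU ⇒ J = (1/2, 1/2)
2. D is the centroid of triangle ACU ⇒ D = (1/3, 1/3)
3. M lies on line UC with UM:MC = -1:5 ⇒ M = (0, 5/4)
4. X is the midpoint of AD ⇒ X = (2/3, 1/6)
5. Y lies on line CM with CY:YM = -5:4 ⇒ Y = (0, 25/4)
2·[JDX] = 1/12, 2·[AJY] = -21/8
[JDX]:[AJY] = 1/12:-21/8 = -2/63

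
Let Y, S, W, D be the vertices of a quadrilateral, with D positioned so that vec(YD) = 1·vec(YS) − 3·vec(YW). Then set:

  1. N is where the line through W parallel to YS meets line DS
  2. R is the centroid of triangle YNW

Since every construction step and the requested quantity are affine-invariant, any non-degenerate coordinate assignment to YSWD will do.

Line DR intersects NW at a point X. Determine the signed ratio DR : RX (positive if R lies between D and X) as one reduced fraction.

Choose coordinates Y = (0, 0), S = (1, 0), W = (0, 1), D = (1, -3).
1. N is where the line through W parallel to YS meets line DS ⇒ N = (1, 1)
2. R is the centroid of triangle YNW ⇒ R = (1/3, 2/3)
line DR meets NW at X = (3/11, 1)
R = D + t·(X−D) with t = 11/12, so DR:RX = 11/12:1/12

DR:RX = 11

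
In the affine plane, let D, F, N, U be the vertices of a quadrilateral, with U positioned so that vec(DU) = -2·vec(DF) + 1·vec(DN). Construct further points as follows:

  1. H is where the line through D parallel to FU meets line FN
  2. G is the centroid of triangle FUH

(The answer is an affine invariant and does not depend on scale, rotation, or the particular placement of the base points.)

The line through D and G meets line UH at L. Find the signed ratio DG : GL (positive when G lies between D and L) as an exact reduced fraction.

DG:GL = -5/2

Choose coordinates D = (0, 0), F = (1, 0), N = (0, 1), U = (-2, 1).
1. H is where the line through D parallel to FU meets line FN ⇒ H = (3/2, -1/2)
2. G is the centroid of triangle FUH ⇒ G = (1/6, 1/6)
line DG meets UH at L = (1/10, 1/10)
G = D + t·(L−D) with t = 5/3, so DG:GL = 5/3:-2/3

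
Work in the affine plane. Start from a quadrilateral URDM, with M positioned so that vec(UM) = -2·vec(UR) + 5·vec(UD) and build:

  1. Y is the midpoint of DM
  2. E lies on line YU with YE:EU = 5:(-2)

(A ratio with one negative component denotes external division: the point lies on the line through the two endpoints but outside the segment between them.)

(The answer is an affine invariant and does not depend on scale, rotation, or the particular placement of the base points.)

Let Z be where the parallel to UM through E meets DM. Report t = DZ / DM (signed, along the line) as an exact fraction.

Assign U = (0, 0), R = (1, 0), D = (0, 1), M = (-2, 5) — the answer is frame-independent, so this choice is without loss of generality.
1. Y is the midpoint of DM ⇒ Y = (-1, 3)
2. E lies on line YU with YE:EU = 5:(-2) ⇒ E = (2/3, -2)
through E parallel to UM: direction (-2, 5); meets DM at Z = (-8/3, 19/3)
Z = D + t·(M−D) with t = 4/3

t = 4/3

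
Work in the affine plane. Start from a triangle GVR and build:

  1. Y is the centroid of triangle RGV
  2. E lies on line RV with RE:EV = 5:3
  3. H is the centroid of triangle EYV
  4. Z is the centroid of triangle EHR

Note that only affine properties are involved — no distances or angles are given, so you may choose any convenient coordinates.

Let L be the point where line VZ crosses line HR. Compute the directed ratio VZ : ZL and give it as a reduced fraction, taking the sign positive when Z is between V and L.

Work in coordinates with G = (0, 0), V = (1, 0), R = (0, 1).
1. Y is the centroid of triangle RGV ⇒ Y = (1/3, 1/3)
2. E lies on line RV with RE:EV = 5:3 ⇒ E = (5/8, 3/8)
3. H is the centroid of triangle EYV ⇒ H = (47/72, 17/72)
4. Z is the centroid of triangle EHR ⇒ Z = (23/54, 29/54)
line VZ meets HR at L = (47/171, 116/171)
Z = V + t·(L−V) with t = 19/24, so VZ:ZL = 19/24:5/24

VZ:ZL = 19/5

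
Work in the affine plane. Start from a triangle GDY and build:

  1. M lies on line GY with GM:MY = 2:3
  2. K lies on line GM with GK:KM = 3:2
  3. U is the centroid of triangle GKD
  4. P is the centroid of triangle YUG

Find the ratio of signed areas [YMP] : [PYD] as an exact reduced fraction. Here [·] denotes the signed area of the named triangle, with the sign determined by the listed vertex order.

[YMP]:[PYD] = -15/119

Assign G = (0, 0), D = (1, 0), Y = (0, 1) — the answer is frame-independent, so this choice is without loss of generality.
1. M lies on line GY with GM:MY = 2:3 ⇒ M = (0, 2/5)
2. K lies on line GM with GK:KM = 3:2 ⇒ K = (0, 6/25)
3. U is the centroid of triangle GKD ⇒ U = (1/3, 2/25)
4. P is the centroid of triangle YUG ⇒ P = (1/9, 9/25)
2·[YMP] = 1/15, 2·[PYD] = -119/225
[YMP]:[PYD] = 1/15:-119/225 = -15/119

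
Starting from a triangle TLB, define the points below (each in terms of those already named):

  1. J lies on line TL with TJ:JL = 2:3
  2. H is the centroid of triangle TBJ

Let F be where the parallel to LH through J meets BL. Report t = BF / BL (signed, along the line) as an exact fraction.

t = 11/8

Assign T = (0, 0), L = (1, 0), B = (0, 1) — the answer is frame-independent, so this choice is without loss of generality.
1. J lies on line TL with TJ:JL = 2:3 ⇒ J = (2/5, 0)
2. H is the centroid of triangle TBJ ⇒ H = (2/15, 1/3)
through J parallel to LH: direction (-13/15, 1/3); meets BL at F = (11/8, -3/8)
F = B + t·(L−B) with t = 11/8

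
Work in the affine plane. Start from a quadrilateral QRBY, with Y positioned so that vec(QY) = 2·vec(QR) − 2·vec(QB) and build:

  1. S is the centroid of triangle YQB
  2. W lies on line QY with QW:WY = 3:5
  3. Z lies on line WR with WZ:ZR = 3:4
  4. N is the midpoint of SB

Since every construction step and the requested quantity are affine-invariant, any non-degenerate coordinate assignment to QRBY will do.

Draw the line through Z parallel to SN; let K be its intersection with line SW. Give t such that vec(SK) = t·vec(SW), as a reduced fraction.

Assign Q = (0, 0), R = (1, 0), B = (0, 1), Y = (2, -2) — the answer is frame-independent, so this choice is without loss of generality.
1. S is the centroid of triangle YQB ⇒ S = (2/3, -1/3)
2. W lies on line QY with QW:WY = 3:5 ⇒ W = (3/4, -3/4)
3. Z lies on line WR with WZ:ZR = 3:4 ⇒ Z = (6/7, -3/7)
4. N is the midpoint of SB ⇒ N = (1/3, 1/3)
through Z parallel to SN: direction (-1/3, 2/3); meets SW at K = (4/7, 1/7)
K = S + t·(W−S) with t = -8/7

t = -8/7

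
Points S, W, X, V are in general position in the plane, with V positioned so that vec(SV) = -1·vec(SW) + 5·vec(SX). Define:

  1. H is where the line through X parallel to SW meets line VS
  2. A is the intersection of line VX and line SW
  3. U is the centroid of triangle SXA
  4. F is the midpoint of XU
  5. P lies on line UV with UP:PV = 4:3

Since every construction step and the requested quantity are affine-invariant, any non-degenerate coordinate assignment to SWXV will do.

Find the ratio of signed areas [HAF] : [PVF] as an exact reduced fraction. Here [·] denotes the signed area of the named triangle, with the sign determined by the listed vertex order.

Assign S = (0, 0), W = (1, 0), X = (0, 1), V = (-1, 5) — the answer is frame-independent, so this choice is without loss of generality.
1. H is where the line through X parallel to SW meets line VS ⇒ H = (-1/5, 1)
2. A is the intersection of line VX and line SW ⇒ A = (1/4, 0)
3. U is the centroid of triangle SXA ⇒ U = (1/12, 1/3)
4. F is the midpoint of XU ⇒ F = (1/24, 2/3)
5. P lies on line UV with UP:PV = 4:3 ⇒ P = (-15/28, 3)
2·[HAF] = 11/120, 2·[PVF] = -1/14
[HAF]:[PVF] = 11/120:-1/14 = -77/60

[HAF]:[PVF] = -77/60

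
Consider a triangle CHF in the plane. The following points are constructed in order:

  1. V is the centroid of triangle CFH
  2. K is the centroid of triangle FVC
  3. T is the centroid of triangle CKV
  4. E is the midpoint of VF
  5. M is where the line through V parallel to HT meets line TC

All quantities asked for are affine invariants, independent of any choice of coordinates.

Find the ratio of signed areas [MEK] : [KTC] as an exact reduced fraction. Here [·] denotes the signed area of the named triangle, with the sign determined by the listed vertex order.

[MEK]:[KTC] = -5/7

Set C = (0, 0), H = (1, 0), F = (0, 1); any affine frame gives the same invariant.
1. V is the centroid of triangle CFH ⇒ V = (1/3, 1/3)
2. K is the centroid of triangle FVC ⇒ K = (1/9, 4/9)
3. T is the centroid of triangle CKV ⇒ T = (4/27, 7/27)
4. E is the midpoint of VF ⇒ E = (1/6, 2/3)
5. M is where the line through V parallel to HT meets line TC ⇒ M = (40/189, 10/27)
2·[MEK] = 5/189, 2·[KTC] = -1/27
[MEK]:[KTC] = 5/189:-1/27 = -5/7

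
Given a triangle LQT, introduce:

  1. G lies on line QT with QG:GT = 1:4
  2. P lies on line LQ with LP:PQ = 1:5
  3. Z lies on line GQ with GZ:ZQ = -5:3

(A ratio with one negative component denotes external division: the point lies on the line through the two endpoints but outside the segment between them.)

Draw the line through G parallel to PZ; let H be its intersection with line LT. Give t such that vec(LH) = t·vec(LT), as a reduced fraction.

t = 7/17

Work in coordinates with L = (0, 0), Q = (1, 0), T = (0, 1).
1. G lies on line QT with QG:GT = 1:4 ⇒ G = (4/5, 1/5)
2. P lies on line LQ with LP:PQ = 1:5 ⇒ P = (1/6, 0)
3. Z lies on line GQ with GZ:ZQ = -5:3 ⇒ Z = (13/10, -3/10)
through G parallel to PZ: direction (17/15, -3/10); meets LT at H = (0, 7/17)
H = L + t·(T−L) with t = 7/17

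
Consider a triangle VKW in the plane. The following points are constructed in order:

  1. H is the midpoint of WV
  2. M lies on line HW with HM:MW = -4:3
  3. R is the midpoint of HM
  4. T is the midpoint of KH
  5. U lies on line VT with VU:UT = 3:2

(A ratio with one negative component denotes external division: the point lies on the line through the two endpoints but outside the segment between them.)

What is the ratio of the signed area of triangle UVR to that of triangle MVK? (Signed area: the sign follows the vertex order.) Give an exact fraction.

Work in coordinates with V = (0, 0), K = (1, 0), W = (0, 1).
1. H is the midpoint of WV ⇒ H = (0, 1/2)
2. M lies on line HW with HM:MW = -4:3 ⇒ M = (0, 5/2)
3. R is the midpoint of HM ⇒ R = (0, 3/2)
4. T is the midpoint of KH ⇒ T = (1/2, 1/4)
5. U lies on line VT with VU:UT = 3:2 ⇒ U = (3/10, 3/20)
2·[UVR] = -9/20, 2·[MVK] = 5/2
[UVR]:[MVK] = -9/20:5/2 = -9/50

[UVR]:[MVK] = -9/50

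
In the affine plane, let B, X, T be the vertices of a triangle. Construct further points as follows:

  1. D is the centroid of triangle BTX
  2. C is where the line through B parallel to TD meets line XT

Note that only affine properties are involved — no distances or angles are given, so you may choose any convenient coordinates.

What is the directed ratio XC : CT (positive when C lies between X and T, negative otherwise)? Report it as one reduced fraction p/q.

Assign B = (0, 0), X = (1, 0), T = (0, 1) — the answer is frame-independent, so this choice is without loss of generality.
1. D is the centroid of triangle BTX ⇒ D = (1/3, 1/3)
2. C is where the line through B parallel to TD meets line XT ⇒ C = (-1, 2)
C = X + t·(T−X) with t = 2, so XC:CT = t:(1−t) = 2:-1

XC:CT = -2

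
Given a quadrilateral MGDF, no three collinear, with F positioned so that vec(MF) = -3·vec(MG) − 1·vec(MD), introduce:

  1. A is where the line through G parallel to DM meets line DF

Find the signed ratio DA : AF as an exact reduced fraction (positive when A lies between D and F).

Work in coordinates with M = (0, 0), G = (1, 0), D = (0, 1), F = (-3, -1).
1. A is where the line through G parallel to DM meets line DF ⇒ A = (1, 5/3)
A = D + t·(F−D) with t = -1/3, so DA:AF = t:(1−t) = -1/3:4/3

DA:AF = -1/4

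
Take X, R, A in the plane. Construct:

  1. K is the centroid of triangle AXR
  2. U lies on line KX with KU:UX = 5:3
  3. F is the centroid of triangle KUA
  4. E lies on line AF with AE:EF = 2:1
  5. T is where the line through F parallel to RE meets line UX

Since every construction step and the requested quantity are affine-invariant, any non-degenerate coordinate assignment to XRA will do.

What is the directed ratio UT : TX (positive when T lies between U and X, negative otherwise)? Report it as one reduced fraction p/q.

Set X = (0, 0), R = (1, 0), A = (0, 1); any affine frame gives the same invariant.
1. K is the centroid of triangle AXR ⇒ K = (1/3, 1/3)
2. U lies on line KX with KU:UX = 5:3 ⇒ U = (1/8, 1/8)
3. F is the centroid of triangle KUA ⇒ F = (11/72, 35/72)
4. E lies on line AF with AE:EF = 2:1 ⇒ E = (11/108, 71/108)
5. T is where the line through F parallel to RE meets line UX ⇒ T = (29/84, 29/84)
T = U + t·(X−U) with t = -37/21, so UT:TX = t:(1−t) = -37/21:58/21

UT:TX = -37/58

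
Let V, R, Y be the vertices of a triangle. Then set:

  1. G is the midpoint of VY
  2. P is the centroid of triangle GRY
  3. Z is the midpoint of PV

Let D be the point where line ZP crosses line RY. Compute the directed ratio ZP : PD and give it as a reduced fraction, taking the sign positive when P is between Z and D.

Set V = (0, 0), R = (1, 0), Y = (0, 1); any affine frame gives the same invariant.
1. G is the midpoint of VY ⇒ G = (0, 1/2)
2. P is the centroid of triangle GRY ⇒ P = (1/3, 1/2)
3. Z is the midpoint of PV ⇒ Z = (1/6, 1/4)
line ZP meets RY at D = (2/5, 3/5)
P = Z + t·(D−Z) with t = 5/7, so ZP:PD = 5/7:2/7

ZP:PD = 5/2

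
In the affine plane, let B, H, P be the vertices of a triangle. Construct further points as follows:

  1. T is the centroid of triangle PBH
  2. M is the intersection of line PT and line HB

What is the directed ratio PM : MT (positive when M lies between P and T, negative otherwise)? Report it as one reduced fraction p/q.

Choose coordinates B = (0, 0), H = (1, 0), P = (0, 1).
1. T is the centroid of triangle PBH ⇒ T = (1/3, 1/3)
2. M is the intersection of line PT and line HB ⇒ M = (1/2, 0)
M = P + t·(T−P) with t = 3/2, so PM:MT = t:(1−t) = 3/2:-1/2

PM:MT = -3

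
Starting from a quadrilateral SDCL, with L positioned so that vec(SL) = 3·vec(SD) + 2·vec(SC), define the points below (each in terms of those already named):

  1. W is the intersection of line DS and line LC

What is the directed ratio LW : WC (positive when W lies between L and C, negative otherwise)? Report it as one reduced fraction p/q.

LW:WC = -2

Choose coordinates S = (0, 0), D = (1, 0), C = (0, 1), L = (3, 2).
1. W is the intersection of line DS and line LC ⇒ W = (-3, 0)
W = L + t·(C−L) with t = 2, so LW:WC = t:(1−t) = 2:-1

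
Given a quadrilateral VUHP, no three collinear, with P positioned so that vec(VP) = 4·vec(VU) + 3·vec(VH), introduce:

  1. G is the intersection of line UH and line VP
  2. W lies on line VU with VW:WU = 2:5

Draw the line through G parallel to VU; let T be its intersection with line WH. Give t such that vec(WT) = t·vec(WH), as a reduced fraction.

Work in coordinates with V = (0, 0), U = (1, 0), H = (0, 1), P = (4, 3).
1. G is the intersection of line UH and line VP ⇒ G = (4/7, 3/7)
2. W lies on line VU with VW:WU = 2:5 ⇒ W = (2/7, 0)
through G parallel to VU: direction (1, 0); meets WH at T = (8/49, 3/7)
T = W + t·(H−W) with t = 3/7

t = 3/7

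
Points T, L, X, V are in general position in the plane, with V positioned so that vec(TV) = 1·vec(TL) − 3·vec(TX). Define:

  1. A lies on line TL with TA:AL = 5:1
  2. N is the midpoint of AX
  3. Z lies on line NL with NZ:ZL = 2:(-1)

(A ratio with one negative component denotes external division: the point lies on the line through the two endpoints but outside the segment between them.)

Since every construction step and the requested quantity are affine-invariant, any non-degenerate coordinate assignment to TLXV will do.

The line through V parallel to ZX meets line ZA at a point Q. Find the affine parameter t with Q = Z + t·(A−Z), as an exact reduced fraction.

Assign T = (0, 0), L = (1, 0), X = (0, 1), V = (1, -3) — the answer is frame-independent, so this choice is without loss of generality.
1. A lies on line TL with TA:AL = 5:1 ⇒ A = (5/6, 0)
2. N is the midpoint of AX ⇒ N = (5/12, 1/2)
3. Z lies on line NL with NZ:ZL = 2:(-1) ⇒ Z = (19/12, -1/2)
through V parallel to ZX: direction (-19/12, 3/2); meets ZA at Q = (-223/24, 27/4)
Q = Z + t·(A−Z) with t = 29/2

t = 29/2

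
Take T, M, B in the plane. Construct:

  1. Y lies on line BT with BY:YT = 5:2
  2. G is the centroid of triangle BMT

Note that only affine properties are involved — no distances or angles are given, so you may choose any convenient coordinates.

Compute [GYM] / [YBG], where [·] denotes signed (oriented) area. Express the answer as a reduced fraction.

[GYM]:[YBG] = -3/5

Set T = (0, 0), M = (1, 0), B = (0, 1); any affine frame gives the same invariant.
1. Y lies on line BT with BY:YT = 5:2 ⇒ Y = (0, 2/7)
2. G is the centroid of triangle BMT ⇒ G = (1/3, 1/3)
2·[GYM] = 1/7, 2·[YBG] = -5/21
[GYM]:[YBG] = 1/7:-5/21 = -3/5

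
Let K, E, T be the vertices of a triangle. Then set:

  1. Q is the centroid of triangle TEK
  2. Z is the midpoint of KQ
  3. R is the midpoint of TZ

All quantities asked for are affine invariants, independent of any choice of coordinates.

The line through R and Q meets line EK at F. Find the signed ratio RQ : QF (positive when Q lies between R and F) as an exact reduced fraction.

RQ:QF = 3/4

Set K = (0, 0), E = (1, 0), T = (0, 1); any affine frame gives the same invariant.
1. Q is the centroid of triangle TEK ⇒ Q = (1/3, 1/3)
2. Z is the midpoint of KQ ⇒ Z = (1/6, 1/6)
3. R is the midpoint of TZ ⇒ R = (1/12, 7/12)
line RQ meets EK at F = (2/3, 0)
Q = R + t·(F−R) with t = 3/7, so RQ:QF = 3/7:4/7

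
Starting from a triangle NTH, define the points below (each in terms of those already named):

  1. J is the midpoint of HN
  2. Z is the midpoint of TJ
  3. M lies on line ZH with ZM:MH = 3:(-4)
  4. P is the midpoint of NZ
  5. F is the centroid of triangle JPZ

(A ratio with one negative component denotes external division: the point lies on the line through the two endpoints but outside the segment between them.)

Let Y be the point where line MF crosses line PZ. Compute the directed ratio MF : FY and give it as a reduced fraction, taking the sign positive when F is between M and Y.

Work in coordinates with N = (0, 0), T = (1, 0), H = (0, 1).
1. J is the midpoint of HN ⇒ J = (0, 1/2)
2. Z is the midpoint of TJ ⇒ Z = (1/2, 1/4)
3. M lies on line ZH with ZM:MH = 3:(-4) ⇒ M = (2, -2)
4. P is the midpoint of NZ ⇒ P = (1/4, 1/8)
5. F is the centroid of triangle JPZ ⇒ F = (1/4, 7/24)
line MF meets PZ at Y = (13/38, 13/76)
F = M + t·(Y−M) with t = 19/18, so MF:FY = 19/18:-1/18

MF:FY = -19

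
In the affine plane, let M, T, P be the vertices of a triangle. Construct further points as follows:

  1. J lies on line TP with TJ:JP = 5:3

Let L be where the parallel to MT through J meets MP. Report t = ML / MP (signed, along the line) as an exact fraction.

Set M = (0, 0), T = (1, 0), P = (0, 1); any affine frame gives the same invariant.
1. J lies on line TP with TJ:JP = 5:3 ⇒ J = (3/8, 5/8)
through J parallel to MT: direction (1, 0); meets MP at L = (0, 5/8)
L = M + t·(P−M) with t = 5/8

t = 5/8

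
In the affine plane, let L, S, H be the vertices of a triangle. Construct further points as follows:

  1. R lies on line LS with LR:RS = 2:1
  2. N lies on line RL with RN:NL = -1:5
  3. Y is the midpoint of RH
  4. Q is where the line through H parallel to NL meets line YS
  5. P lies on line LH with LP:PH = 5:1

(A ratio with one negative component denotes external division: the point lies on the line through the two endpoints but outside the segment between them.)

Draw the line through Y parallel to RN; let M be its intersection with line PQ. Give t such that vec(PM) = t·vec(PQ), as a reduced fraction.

Choose coordinates L = (0, 0), S = (1, 0), H = (0, 1).
1. R lies on line LS with LR:RS = 2:1 ⇒ R = (2/3, 0)
2. N lies on line RL with RN:NL = -1:5 ⇒ N = (5/6, 0)
3. Y is the midpoint of RH ⇒ Y = (1/3, 1/2)
4. Q is where the line through H parallel to NL meets line YS ⇒ Q = (-1/3, 1)
5. P lies on line LH with LP:PH = 5:1 ⇒ P = (0, 5/6)
through Y parallel to RN: direction (1/6, 0); meets PQ at M = (2/3, 1/2)
M = P + t·(Q−P) with t = -2

t = -2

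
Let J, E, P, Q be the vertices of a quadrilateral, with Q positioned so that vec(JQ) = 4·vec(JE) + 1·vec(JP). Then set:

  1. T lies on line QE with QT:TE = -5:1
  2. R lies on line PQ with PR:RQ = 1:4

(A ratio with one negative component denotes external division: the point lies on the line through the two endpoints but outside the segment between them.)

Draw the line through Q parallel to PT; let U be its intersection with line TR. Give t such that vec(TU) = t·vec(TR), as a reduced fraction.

t = 5

Set J = (0, 0), E = (1, 0), P = (0, 1), Q = (4, 1); any affine frame gives the same invariant.
1. T lies on line QE with QT:TE = -5:1 ⇒ T = (1/4, -1/4)
2. R lies on line PQ with PR:RQ = 1:4 ⇒ R = (4/5, 1)
through Q parallel to PT: direction (1/4, -5/4); meets TR at U = (3, 6)
U = T + t·(R−T) with t = 5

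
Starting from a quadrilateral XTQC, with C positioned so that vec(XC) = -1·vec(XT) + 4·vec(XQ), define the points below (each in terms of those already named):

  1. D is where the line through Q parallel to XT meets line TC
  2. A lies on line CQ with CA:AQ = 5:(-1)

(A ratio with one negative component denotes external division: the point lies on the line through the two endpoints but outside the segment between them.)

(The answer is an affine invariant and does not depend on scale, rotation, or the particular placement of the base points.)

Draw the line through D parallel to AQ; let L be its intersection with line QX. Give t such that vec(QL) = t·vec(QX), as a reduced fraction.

Work in coordinates with X = (0, 0), T = (1, 0), Q = (0, 1), C = (-1, 4).
1. D is where the line through Q parallel to XT meets line TC ⇒ D = (1/2, 1)
2. A lies on line CQ with CA:AQ = 5:(-1) ⇒ A = (1/4, 1/4)
through D parallel to AQ: direction (-1/4, 3/4); meets QX at L = (0, 5/2)
L = Q + t·(X−Q) with t = -3/2

t = -3/2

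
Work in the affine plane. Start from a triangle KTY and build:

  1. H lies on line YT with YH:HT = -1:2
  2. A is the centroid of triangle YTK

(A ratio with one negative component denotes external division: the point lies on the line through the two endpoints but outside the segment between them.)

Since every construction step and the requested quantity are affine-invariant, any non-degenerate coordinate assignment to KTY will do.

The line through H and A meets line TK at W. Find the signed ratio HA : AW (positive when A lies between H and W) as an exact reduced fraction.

HA:AW = 5

Set K = (0, 0), T = (1, 0), Y = (0, 1); any affine frame gives the same invariant.
1. H lies on line YT with YH:HT = -1:2 ⇒ H = (-1, 2)
2. A is the centroid of triangle YTK ⇒ A = (1/3, 1/3)
line HA meets TK at W = (3/5, 0)
A = H + t·(W−H) with t = 5/6, so HA:AW = 5/6:1/6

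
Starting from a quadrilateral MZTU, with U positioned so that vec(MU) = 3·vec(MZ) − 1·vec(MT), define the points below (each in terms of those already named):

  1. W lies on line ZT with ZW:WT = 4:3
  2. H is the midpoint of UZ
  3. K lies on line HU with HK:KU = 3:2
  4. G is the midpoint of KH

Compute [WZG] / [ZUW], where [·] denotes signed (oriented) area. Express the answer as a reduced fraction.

Work in coordinates with M = (0, 0), Z = (1, 0), T = (0, 1), U = (3, -1).
1. W lies on line ZT with ZW:WT = 4:3 ⇒ W = (3/7, 4/7)
2. H is the midpoint of UZ ⇒ H = (2, -1/2)
3. K lies on line HU with HK:KU = 3:2 ⇒ K = (13/5, -4/5)
4. G is the midpoint of KH ⇒ G = (23/10, -13/20)
2·[WZG] = 13/35, 2·[ZUW] = 4/7
[WZG]:[ZUW] = 13/35:4/7 = 13/20

[WZG]:[ZUW] = 13/20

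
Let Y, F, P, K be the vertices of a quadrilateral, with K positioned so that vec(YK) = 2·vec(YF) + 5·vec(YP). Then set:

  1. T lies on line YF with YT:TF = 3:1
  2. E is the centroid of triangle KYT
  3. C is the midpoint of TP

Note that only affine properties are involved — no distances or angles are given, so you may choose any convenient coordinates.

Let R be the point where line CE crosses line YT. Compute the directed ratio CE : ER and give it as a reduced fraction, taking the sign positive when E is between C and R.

CE:ER = -7/10

Choose coordinates Y = (0, 0), F = (1, 0), P = (0, 1), K = (2, 5).
1. T lies on line YF with YT:TF = 3:1 ⇒ T = (3/4, 0)
2. E is the centroid of triangle KYT ⇒ E = (11/12, 5/3)
3. C is the midpoint of TP ⇒ C = (3/8, 1/2)
line CE meets YT at R = (1/7, 0)
E = C + t·(R−C) with t = -7/3, so CE:ER = -7/3:10/3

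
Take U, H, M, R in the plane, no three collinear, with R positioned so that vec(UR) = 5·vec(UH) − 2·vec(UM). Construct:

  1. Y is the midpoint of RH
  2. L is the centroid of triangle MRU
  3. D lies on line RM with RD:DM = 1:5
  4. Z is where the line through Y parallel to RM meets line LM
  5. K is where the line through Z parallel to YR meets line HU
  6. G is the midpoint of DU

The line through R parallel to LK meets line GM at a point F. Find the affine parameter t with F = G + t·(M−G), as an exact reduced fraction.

t = -115/41

Work in coordinates with U = (0, 0), H = (1, 0), M = (0, 1), R = (5, -2).
1. Y is the midpoint of RH ⇒ Y = (3, -1)
2. L is the centroid of triangle MRU ⇒ L = (5/3, -1/3)
3. D lies on line RM with RD:DM = 1:5 ⇒ D = (25/6, -3/2)
4. Z is where the line through Y parallel to RM meets line LM ⇒ Z = (1, 1/5)
5. K is where the line through Z parallel to YR meets line HU ⇒ K = (7/5, 0)
6. G is the midpoint of DU ⇒ G = (25/12, -3/4)
through R parallel to LK: direction (-4/15, 1/3); meets GM at F = (325/41, -232/41)
F = G + t·(M−G) with t = -115/41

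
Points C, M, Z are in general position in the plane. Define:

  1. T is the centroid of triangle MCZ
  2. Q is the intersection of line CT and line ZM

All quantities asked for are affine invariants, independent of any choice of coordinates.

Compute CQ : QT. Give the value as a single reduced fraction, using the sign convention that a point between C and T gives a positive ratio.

Work in coordinates with C = (0, 0), M = (1, 0), Z = (0, 1).
1. T is the centroid of triangle MCZ ⇒ T = (1/3, 1/3)
2. Q is the intersection of line CT and line ZM ⇒ Q = (1/2, 1/2)
Q = C + t·(T−C) with t = 3/2, so CQ:QT = t:(1−t) = 3/2:-1/2

CQ:QT = -3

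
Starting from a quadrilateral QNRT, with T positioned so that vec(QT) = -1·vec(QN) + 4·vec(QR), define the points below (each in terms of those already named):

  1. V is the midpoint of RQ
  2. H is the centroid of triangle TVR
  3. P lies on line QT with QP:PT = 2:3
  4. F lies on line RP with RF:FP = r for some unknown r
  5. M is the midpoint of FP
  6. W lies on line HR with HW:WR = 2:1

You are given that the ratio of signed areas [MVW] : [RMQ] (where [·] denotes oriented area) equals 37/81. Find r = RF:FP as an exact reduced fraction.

r = 4

Choose coordinates Q = (0, 0), N = (1, 0), R = (0, 1), T = (-1, 4).
1. V is the midpoint of RQ ⇒ V = (0, 1/2)
2. H is the centroid of triangle TVR ⇒ H = (-1/3, 11/6)
3. P lies on line QT with QP:PT = 2:3 ⇒ P = (-2/5, 8/5)
4. With RF:FP = r, write λ = r/(r+1) so F = R + λ·(P−R); F is affine-linear in λ
5. M is the midpoint of FP ⇒ M is an affine combination of earlier points and hence also affine-linear in λ
6. W lies on line HR with HW:WR = 2:1 ⇒ W = (-1/9, 23/18)
Every point depending on F is an affine combination of F and λ-independent points, so each such coordinate is linear in λ; the λ² term in each signed area is a multiple of (P−R)×(P−R) = 0, so 2·[MVW] and 2·[RMQ] are each linear in λ. Evaluating at λ=0 and λ=1:
  2·[MVW] = 11/90·λ + 1/15,   2·[RMQ] = 1/5·λ + 1/5
So [MVW]:[RMQ] = (11/90·λ + 1/15) / (1/5·λ + 1/5). Setting this equal to 37/81:
  11/90·λ + 1/15 = 37/81·(1/5·λ + 1/5)  ⇒  λ = 4/5
Then r = λ/(1−λ) = (4/5)/(1/5) = 4. Check: with r = 4, F = (-8/25, 37/25) and [MVW]:[RMQ] = 37/81 as required.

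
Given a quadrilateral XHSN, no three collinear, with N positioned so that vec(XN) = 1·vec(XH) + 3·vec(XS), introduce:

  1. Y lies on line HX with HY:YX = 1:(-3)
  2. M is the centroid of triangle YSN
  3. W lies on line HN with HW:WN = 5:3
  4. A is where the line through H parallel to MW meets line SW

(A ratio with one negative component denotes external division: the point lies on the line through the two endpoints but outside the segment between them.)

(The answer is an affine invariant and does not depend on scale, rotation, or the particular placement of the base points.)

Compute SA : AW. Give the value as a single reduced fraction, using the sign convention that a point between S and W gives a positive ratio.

SA:AW = -34/15

Work in coordinates with X = (0, 0), H = (1, 0), S = (0, 1), N = (1, 3).
1. Y lies on line HX with HY:YX = 1:(-3) ⇒ Y = (3/2, 0)
2. M is the centroid of triangle YSN ⇒ M = (5/6, 4/3)
3. W lies on line HN with HW:WN = 5:3 ⇒ W = (1, 15/8)
4. A is where the line through H parallel to MW meets line SW ⇒ A = (34/19, 195/76)
A = S + t·(W−S) with t = 34/19, so SA:AW = t:(1−t) = 34/19:-15/19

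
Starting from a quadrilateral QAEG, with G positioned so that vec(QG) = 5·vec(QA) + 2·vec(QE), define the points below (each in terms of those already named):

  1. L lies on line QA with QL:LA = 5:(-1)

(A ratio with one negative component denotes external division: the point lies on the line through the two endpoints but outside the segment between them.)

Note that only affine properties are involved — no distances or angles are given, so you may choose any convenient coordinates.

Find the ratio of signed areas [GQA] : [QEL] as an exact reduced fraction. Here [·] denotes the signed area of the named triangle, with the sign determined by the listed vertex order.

Choose coordinates Q = (0, 0), A = (1, 0), E = (0, 1), G = (5, 2).
1. L lies on line QA with QL:LA = 5:(-1) ⇒ L = (5/4, 0)
2·[GQA] = 2, 2·[QEL] = -5/4
[GQA]:[QEL] = 2:-5/4 = -8/5

[GQA]:[QEL] = -8/5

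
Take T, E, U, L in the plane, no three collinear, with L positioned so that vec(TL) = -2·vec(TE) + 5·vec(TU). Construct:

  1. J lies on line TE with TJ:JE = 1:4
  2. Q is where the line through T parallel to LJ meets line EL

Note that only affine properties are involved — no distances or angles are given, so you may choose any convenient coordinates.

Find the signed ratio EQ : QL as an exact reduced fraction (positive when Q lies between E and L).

EQ:QL = -5

Choose coordinates T = (0, 0), E = (1, 0), U = (0, 1), L = (-2, 5).
1. J lies on line TE with TJ:JE = 1:4 ⇒ J = (1/5, 0)
2. Q is where the line through T parallel to LJ meets line EL ⇒ Q = (-11/4, 25/4)
Q = E + t·(L−E) with t = 5/4, so EQ:QL = t:(1−t) = 5/4:-1/4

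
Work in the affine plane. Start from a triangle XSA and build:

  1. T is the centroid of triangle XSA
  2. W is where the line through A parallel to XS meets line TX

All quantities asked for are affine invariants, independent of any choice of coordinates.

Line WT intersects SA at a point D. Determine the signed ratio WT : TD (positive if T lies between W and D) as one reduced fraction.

Assign X = (0, 0), S = (1, 0), A = (0, 1) — the answer is frame-independent, so this choice is without loss of generality.
1. T is the centroid of triangle XSA ⇒ T = (1/3, 1/3)
2. W is where the line through A parallel to XS meets line TX ⇒ W = (1, 1)
line WT meets SA at D = (1/2, 1/2)
T = W + t·(D−W) with t = 4/3, so WT:TD = 4/3:-1/3

WT:TD = -4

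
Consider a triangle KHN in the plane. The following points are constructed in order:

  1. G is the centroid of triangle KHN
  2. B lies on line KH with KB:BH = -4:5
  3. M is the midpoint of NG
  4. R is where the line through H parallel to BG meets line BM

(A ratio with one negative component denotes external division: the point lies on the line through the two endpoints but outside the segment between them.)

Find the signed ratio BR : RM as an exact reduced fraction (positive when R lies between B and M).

BR:RM = -10/19

Assign K = (0, 0), H = (1, 0), N = (0, 1) — the answer is frame-independent, so this choice is without loss of generality.
1. G is the centroid of triangle KHN ⇒ G = (1/3, 1/3)
2. B lies on line KH with KB:BH = -4:5 ⇒ B = (-4, 0)
3. M is the midpoint of NG ⇒ M = (1/6, 2/3)
4. R is where the line through H parallel to BG meets line BM ⇒ R = (-233/27, -20/27)
R = B + t·(M−B) with t = -10/9, so BR:RM = t:(1−t) = -10/9:19/9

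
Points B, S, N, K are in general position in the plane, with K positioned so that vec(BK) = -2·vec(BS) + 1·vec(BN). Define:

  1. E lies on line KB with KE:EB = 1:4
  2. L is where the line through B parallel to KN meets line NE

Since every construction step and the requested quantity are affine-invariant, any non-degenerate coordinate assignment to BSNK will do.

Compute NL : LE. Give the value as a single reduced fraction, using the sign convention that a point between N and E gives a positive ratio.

NL:LE = -5/4

Set B = (0, 0), S = (1, 0), N = (0, 1), K = (-2, 1); any affine frame gives the same invariant.
1. E lies on line KB with KE:EB = 1:4 ⇒ E = (-8/5, 4/5)
2. L is where the line through B parallel to KN meets line NE ⇒ L = (-8, 0)
L = N + t·(E−N) with t = 5, so NL:LE = t:(1−t) = 5:-4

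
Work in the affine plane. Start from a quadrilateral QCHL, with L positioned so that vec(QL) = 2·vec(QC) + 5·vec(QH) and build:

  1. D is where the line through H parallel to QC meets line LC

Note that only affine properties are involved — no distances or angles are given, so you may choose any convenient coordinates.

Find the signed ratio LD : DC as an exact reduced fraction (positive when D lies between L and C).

LD:DC = 4

Work in coordinates with Q = (0, 0), C = (1, 0), H = (0, 1), L = (2, 5).
1. D is where the line through H parallel to QC meets line LC ⇒ D = (6/5, 1)
D = L + t·(C−L) with t = 4/5, so LD:DC = t:(1−t) = 4/5:1/5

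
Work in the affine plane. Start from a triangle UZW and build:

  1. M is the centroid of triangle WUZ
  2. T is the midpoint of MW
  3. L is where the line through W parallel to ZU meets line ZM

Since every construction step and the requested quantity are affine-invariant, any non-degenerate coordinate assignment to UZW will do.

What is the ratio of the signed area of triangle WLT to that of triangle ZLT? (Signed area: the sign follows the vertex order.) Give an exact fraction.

[WLT]:[ZLT] = -2/3

Set U = (0, 0), Z = (1, 0), W = (0, 1); any affine frame gives the same invariant.
1. M is the centroid of triangle WUZ ⇒ M = (1/3, 1/3)
2. T is the midpoint of MW ⇒ T = (1/6, 2/3)
3. L is where the line through W parallel to ZU meets line ZM ⇒ L = (-1, 1)
2·[WLT] = 1/3, 2·[ZLT] = -1/2
[WLT]:[ZLT] = 1/3:-1/2 = -2/3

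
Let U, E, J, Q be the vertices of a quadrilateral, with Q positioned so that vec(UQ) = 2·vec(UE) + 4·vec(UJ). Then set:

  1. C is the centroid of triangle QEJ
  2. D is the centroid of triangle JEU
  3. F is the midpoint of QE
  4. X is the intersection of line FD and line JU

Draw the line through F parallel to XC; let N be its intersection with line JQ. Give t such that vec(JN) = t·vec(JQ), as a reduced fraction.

t = 36/13

Choose coordinates U = (0, 0), E = (1, 0), J = (0, 1), Q = (2, 4).
1. C is the centroid of triangle QEJ ⇒ C = (1, 5/3)
2. D is the centroid of triangle JEU ⇒ D = (1/3, 1/3)
3. F is the midpoint of QE ⇒ F = (3/2, 2)
4. X is the intersection of line FD and line JU ⇒ X = (0, -1/7)
through F parallel to XC: direction (1, 38/21); meets JQ at N = (72/13, 121/13)
N = J + t·(Q−J) with t = 36/13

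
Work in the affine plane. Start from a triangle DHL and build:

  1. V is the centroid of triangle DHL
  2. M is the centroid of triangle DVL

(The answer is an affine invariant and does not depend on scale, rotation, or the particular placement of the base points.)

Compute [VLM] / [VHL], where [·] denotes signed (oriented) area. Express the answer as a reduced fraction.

[VLM]:[VHL] = 1/3

Choose coordinates D = (0, 0), H = (1, 0), L = (0, 1).
1. V is the centroid of triangle DHL ⇒ V = (1/3, 1/3)
2. M is the centroid of triangle DVL ⇒ M = (1/9, 4/9)
2·[VLM] = 1/9, 2·[VHL] = 1/3
[VLM]:[VHL] = 1/9:1/3 = 1/3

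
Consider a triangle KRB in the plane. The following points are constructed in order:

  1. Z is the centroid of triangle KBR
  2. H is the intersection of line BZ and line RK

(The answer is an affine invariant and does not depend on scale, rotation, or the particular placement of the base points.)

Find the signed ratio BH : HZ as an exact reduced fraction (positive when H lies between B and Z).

BH:HZ = -3

Choose coordinates K = (0, 0), R = (1, 0), B = (0, 1).
1. Z is the centroid of triangle KBR ⇒ Z = (1/3, 1/3)
2. H is the intersection of line BZ and line RK ⇒ H = (1/2, 0)
H = B + t·(Z−B) with t = 3/2, so BH:HZ = t:(1−t) = 3/2:-1/2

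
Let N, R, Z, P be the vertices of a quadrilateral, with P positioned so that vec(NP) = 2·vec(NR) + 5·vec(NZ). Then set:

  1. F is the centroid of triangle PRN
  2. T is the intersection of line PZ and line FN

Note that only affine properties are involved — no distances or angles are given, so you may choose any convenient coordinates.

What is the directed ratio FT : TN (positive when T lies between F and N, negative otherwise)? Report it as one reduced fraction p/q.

Assign N = (0, 0), R = (1, 0), Z = (0, 1), P = (2, 5) — the answer is frame-independent, so this choice is without loss of generality.
1. F is the centroid of triangle PRN ⇒ F = (1, 5/3)
2. T is the intersection of line PZ and line FN ⇒ T = (-3, -5)
T = F + t·(N−F) with t = 4, so FT:TN = t:(1−t) = 4:-3

FT:TN = -4/3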